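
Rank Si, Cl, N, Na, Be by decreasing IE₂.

Na > N > Cl > Be > Si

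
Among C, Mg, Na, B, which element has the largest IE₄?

B

Consider each +3 ion: C³⁺ still has 1 valence electron; Mg³⁺ is already 1 electron into the core; Na³⁺ is already 2 electrons into the core; B³⁺ is the bare [He] core.
Pulling an electron out of a noble-gas core costs far more than removing a remaining valence electron, so Na, Mg and B sit at the high end of IE_4.
Tabulated IE_4 (kJ/mol): C 6223, Mg 10543, Na 9543, B 25026.
Hence IE_4: C < Na < Mg < B.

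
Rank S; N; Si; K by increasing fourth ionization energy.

After 3 electrons have been removed, what remains? S³⁺ still has 3 valence electrons; N³⁺ still has 2 valence electrons; Si³⁺ still has 1 valence electron; K³⁺ is already 2 electrons into the core.
Usually core removal costs more than valence removal, but here the competition is close: a tightly held n=2 valence electron can cost more to remove than an n=3 core electron, so the actual values have to decide it.
Valence configurations: S³⁺ [Ne]3s²3p¹, N³⁺ [He]2s², Si³⁺ [Ne]3s¹.
Approximate IE_4 values (kJ/mol): S 4556, N 7475, Si 4356, K 5877.
Putting it together, IE_4: Si < S < K < N.

Si, S, K, N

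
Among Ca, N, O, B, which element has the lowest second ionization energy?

Consider each +1 ion: Ca⁺ still has 1 valence electron; N⁺ still has 4 valence electrons; O⁺ still has 5 valence electrons; B⁺ still has 2 valence electrons.
All are still removing valence electrons, so compare the +1 ions as you would atoms: IE_2 generally rises across a period (higher Z_eff) and falls down a group (larger shell), subject to the usual subshell exceptions.
Valence configurations: Ca⁺ [Ar]4s¹, N⁺ [He]2s²2p², O⁺ [He]2s²2p³, B⁺ [He]2s².
Approximate IE_2 values (kJ/mol): Ca 1145, N 2856, O 3388, B 2427.
Hence IE_2: Ca < B < N < O.

Ca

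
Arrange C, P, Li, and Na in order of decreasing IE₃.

The third ionization energy removes an electron from the +2 ion. For each element: C²⁺ still has 2 valence electrons; P²⁺ still has 3 valence electrons; Li²⁺ is already 1 electron into the core; Na²⁺ is already 1 electron into the core.
Breaking into a closed-shell core is much more expensive than removing a leftover valence electron — Na and Li have the largest IE_3 here.
Valence configurations: C²⁺ [He]2s², P²⁺ [Ne]3s²3p¹.
The numbers (kJ/mol): C 4620, P 2914, Li 11815, Na 6910.
Overall IE_3 order: P < C < Na < Li.

Li > Na > C > P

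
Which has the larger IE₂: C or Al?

C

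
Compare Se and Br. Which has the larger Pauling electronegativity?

Br

EN rises left→right (higher Z_eff, smaller atoms) and falls top→bottom (larger, more shielded atoms).
All lie in period 4, so electronegativity increases left to right.
So Br has the larger Pauling electronegativity (Br > Se).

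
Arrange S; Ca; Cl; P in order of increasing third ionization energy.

IE_3 is the cost of taking one more electron from the +2 cation: S²⁺ still has 4 valence electrons; Ca²⁺ is the bare [Ar] core; Cl²⁺ still has 5 valence electrons; P²⁺ still has 3 valence electrons.
Core electrons are held far more tightly than valence electrons, so Ca tops the IE_3 order.
Valence configurations: S²⁺ [Ne]3s²3p², Cl²⁺ [Ne]3s²3p³, P²⁺ [Ne]3s²3p¹.
The numbers (kJ/mol): S 3357, Ca 4912, Cl 3822, P 2914.
Overall IE_3 order: P < S < Cl < Ca.

P < S < Cl < Ca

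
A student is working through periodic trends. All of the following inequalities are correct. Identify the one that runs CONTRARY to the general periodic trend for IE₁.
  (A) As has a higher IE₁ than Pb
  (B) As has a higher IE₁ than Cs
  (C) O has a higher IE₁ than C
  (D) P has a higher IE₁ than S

The general trend: IE₁ increases across a period and decreases down a group.
(A) As (period 4, group 15) vs Pb (period 6, group 14): the stated order agrees with the simple trend.
(B) As (period 4, group 15) vs Cs (period 6, group 1): the stated order agrees with the simple trend.
(C) O (period 2, group 16) vs C (period 2, group 14): the stated order agrees with the simple trend.
(D) P (period 3, group 15) vs S (period 3, group 16): the stated order contradicts the simple trend.
The exception is (D): S (3p⁴) ionizes more easily than half-filled P (3p³) because the paired 3p electron in S is pushed out by e⁻–e⁻ repulsion.

(D)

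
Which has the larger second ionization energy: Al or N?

N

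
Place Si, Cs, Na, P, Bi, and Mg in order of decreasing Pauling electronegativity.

Na is in period 3, group 1; Mg is in period 3, group 2; Si is in period 3, group 14; P is in period 3, group 15; Cs is in period 6, group 1; Bi is in period 6, group 15.
Electronegativity increases across a period and decreases down a group, tracking effective nuclear charge and atomic size.
Here both period and group differ, so the two effects have to be weighed against each other.
Na > Cs: they share group 1; the group trend gives Na the larger value.
Mg > Na: both are in period 3; the period trend gives Mg the larger value.
Si > Mg: both are in period 3; the period trend gives Si the larger value.
Bi > Si: the two effects oppose for this pair; the across-period effect wins (2.02 vs 1.90).
P > Bi: they share group 15; the group trend gives P the larger value.
Tabulated electronegativity (Pauling): Na 0.93, Mg 1.31, Si 1.90, P 2.19, Cs 0.79, Bi 2.02.
So from highest to lowest: P > Bi > Si > Mg > Na > Cs.

P > Bi > Si > Mg > Na > Cs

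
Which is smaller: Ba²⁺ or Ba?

Forming Ba²⁺ removes 2 electrons from Ba. Fewer electrons for the same nuclear charge means less shielding and a higher Z_eff on the remaining electrons, and for main-group metals the entire outer shell is lost.
A cation is smaller than its parent atom: Ba²⁺ < Ba.

Ba²⁺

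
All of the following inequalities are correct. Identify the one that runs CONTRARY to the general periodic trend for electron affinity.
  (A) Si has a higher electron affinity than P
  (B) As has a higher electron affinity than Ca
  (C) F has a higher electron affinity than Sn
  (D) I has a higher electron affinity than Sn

The general trend: electron affinity increases across a period and decreases down a group.
(A) Si (period 3, group 14) vs P (period 3, group 15): the stated order contradicts the simple trend.
(B) As (period 4, group 15) vs Ca (period 4, group 2): the stated order agrees with the simple trend.
(C) F (period 2, group 17) vs Sn (period 5, group 14): the stated order agrees with the simple trend.
(D) I (period 5, group 17) vs Sn (period 5, group 14): the stated order agrees with the simple trend.
The exception is (A): adding an electron to P's half-filled 3p³ is unfavourable, so Si (3p²) has the more exothermic EA.

(A)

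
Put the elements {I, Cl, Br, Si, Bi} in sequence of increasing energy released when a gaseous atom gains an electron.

Bi, Si, I, Br, Cl

EA tends to increase across a period and decrease down a group, though the pattern is less regular than for IE or radius.
These span different periods and groups, so the two trends combine.
Si > Bi: period and group pull opposite ways; the down-group shift dominates (134 vs 91 kJ/mol).
I > Si: the two effects oppose for this pair; the across-period effect wins (295 vs 134 kJ/mol).
Br > I: they share group 17; the group trend gives Br the larger value.
Cl > Br: they share group 17; the group trend gives Cl the larger value.
Approximate values (kJ/mol): Si 134, Cl 349, Br 325, I 295, Bi 91.
So from lowest to highest: Bi < Si < I < Br < Cl.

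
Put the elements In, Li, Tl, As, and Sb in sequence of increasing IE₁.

Li < In < Tl < Sb < As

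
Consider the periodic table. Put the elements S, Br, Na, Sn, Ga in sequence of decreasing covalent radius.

Na, Sn, Ga, Br, S

Na is in period 3, group 1; S is in period 3, group 16; Ga is in period 4, group 13; Br is in period 4, group 17; Sn is in period 5, group 14.
Across a period the added protons contract the valence shell; down a group each new principal shell makes the atom larger.
Neither a single period nor a single group — weigh both effects.
Br > S: the two effects oppose for this pair; the down-group effect wins (114 vs 103 pm).
Ga > Br: both are in period 4; the period trend gives Ga the larger value.
Sn > Ga: the two effects oppose for this pair; the down-group effect wins (140 vs 124 pm).
Na > Sn: the two effects oppose for this pair; the across-period effect wins (155 vs 140 pm).
For reference (pm): Na 155, S 103, Ga 124, Br 114, Sn 140.
So from largest to smallest: Na > Sn > Ga > Br > S.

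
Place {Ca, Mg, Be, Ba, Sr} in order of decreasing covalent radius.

Ba > Sr > Ca > Mg > Be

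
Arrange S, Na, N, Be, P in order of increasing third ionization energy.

P, S, N, Na, Be

Consider each +2 ion: S²⁺ still has 4 valence electrons; Na²⁺ is already 1 electron into the core; N²⁺ still has 3 valence electrons; Be²⁺ is the bare [He] core; P²⁺ still has 3 valence electrons.
Core electrons are held far more tightly than valence electrons, so Na and Be top the IE_3 order.
Valence configurations: S²⁺ [Ne]3s²3p², N²⁺ [He]2s²2p¹, P²⁺ [Ne]3s²3p¹.
Approximate IE_3 values (kJ/mol): S 3357, Na 6910, N 4578, Be 14849, P 2914.
Putting it together, IE_3: P < S < N < Na < Be.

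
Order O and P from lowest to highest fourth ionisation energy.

P < O

Consider each +3 ion: O³⁺ still has 3 valence electrons; P³⁺ still has 2 valence electrons.
All are still removing valence electrons, so compare the +3 ions as you would atoms: IE_4 generally rises across a period (higher Z_eff) and falls down a group (larger shell), subject to the usual subshell exceptions.
Valence configurations: O³⁺ [He]2s²2p¹, P³⁺ [Ne]3s².
Approximate IE_4 values (kJ/mol): O 7469, P 4964.
Hence IE_4: P < O.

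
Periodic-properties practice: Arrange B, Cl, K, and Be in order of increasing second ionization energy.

The second ionization energy removes an electron from the +1 ion. For each element: B⁺ still has 2 valence electrons; Cl⁺ still has 6 valence electrons; K⁺ is the bare [Ar] core; Be⁺ still has 1 valence electron.
Pulling an electron out of a noble-gas core costs far more than removing a remaining valence electron, so K sits at the high end of IE_2.
Valence configurations: B⁺ [He]2s², Cl⁺ [Ne]3s²3p⁴, Be⁺ [He]2s¹.
Approximate IE_2 values (kJ/mol): B 2427, Cl 2298, K 3052, Be 1757.
Overall IE_2 order: Be < Cl < B < K.

Be < Cl < B < K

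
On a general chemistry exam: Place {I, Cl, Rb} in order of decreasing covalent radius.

Rb > I > Cl

Radius decreases left→right (rising Z_eff, same n) and increases top→bottom (higher n).
These span different periods and groups, so the two trends combine.
I > Cl: they share group 17; the group trend gives I the larger value.
Rb > I: Rb lies to the left of I in period 5, so the across-period effect alone puts Rb larger.
Approximate values (pm): Cl 99, Rb 210, I 133.
So from largest to smallest: Rb > I > Cl.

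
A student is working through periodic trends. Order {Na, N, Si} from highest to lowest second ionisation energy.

Na > N > Si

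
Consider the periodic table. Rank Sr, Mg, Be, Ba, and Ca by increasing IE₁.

IE₁ increases left→right with effective nuclear charge and decreases top→bottom as the valence shell moves farther out.
All are in group 2, so first ionization energy increases up the group.
So from lowest to highest: Ba < Sr < Ca < Mg < Be.

Ba, Sr, Ca, Mg, Be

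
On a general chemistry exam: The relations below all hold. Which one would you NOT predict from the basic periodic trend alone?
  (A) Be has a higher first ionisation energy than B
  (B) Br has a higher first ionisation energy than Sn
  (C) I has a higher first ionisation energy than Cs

The general trend: first ionisation energy increases across a period and decreases down a group.
(A) Be (period 2, group 2) vs B (period 2, group 13): the stated order contradicts the simple trend.
(B) Br (period 4, group 17) vs Sn (period 5, group 14): the stated order agrees with the simple trend.
(C) I (period 5, group 17) vs Cs (period 6, group 1): the stated order agrees with the simple trend.
The exception is (A): removing B's lone 2p electron is easier than breaking Be's filled 2s².

(A)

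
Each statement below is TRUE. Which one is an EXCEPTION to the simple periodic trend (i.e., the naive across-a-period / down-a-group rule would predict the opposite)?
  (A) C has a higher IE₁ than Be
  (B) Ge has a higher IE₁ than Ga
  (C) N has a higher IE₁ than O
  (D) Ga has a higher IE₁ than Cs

(C)

The general trend: IE₁ increases across a period and decreases down a group.
(A) C (period 2, group 14) vs Be (period 2, group 2): the stated order agrees with the simple trend.
(B) Ge (period 4, group 14) vs Ga (period 4, group 13): the stated order agrees with the simple trend.
(C) N (period 2, group 15) vs O (period 2, group 16): the stated order contradicts the simple trend.
(D) Ga (period 4, group 13) vs Cs (period 6, group 1): the stated order agrees with the simple trend.
The exception is (C): pairing an electron in O's 2p⁴ costs repulsion energy, so O ionizes more easily than half-filled N (2p³).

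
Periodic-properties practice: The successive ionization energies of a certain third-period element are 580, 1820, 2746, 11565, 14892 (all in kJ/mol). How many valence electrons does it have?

Look for the largest jump between consecutive ionization energies: IE4/IE3 ≈ 4.2, far larger than any earlier ratio.
That jump marks the point where a core electron is being removed. So the atom has 3 valence electrons.

3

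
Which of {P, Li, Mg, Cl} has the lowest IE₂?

Mg

After 1 electron has been removed, what remains? P⁺ still has 4 valence electrons; Li⁺ is the bare [He] core; Mg⁺ still has 1 valence electron; Cl⁺ still has 6 valence electrons.
Core electrons are held far more tightly than valence electrons, so Li tops the IE_2 order.
Valence configurations: P⁺ [Ne]3s²3p², Mg⁺ [Ne]3s¹, Cl⁺ [Ne]3s²3p⁴.
Tabulated IE_2 (kJ/mol): P 1907, Li 7298, Mg 1451, Cl 2298.
So the second ionization energies run Mg < P < Cl < Li.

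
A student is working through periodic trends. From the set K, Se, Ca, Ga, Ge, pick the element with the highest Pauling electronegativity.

Se

K is in period 4, group 1; Ca is in period 4, group 2; Ga is in period 4, group 13; Ge is in period 4, group 14; Se is in period 4, group 16.
EN rises left→right (higher Z_eff, smaller atoms) and falls top→bottom (larger, more shielded atoms).
All lie in period 4, so electronegativity increases left to right.
The highest Pauling electronegativity among these belongs to Se.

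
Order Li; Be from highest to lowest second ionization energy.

IE_2 is the cost of taking one more electron from the +1 cation: Li⁺ is the bare [He] core; Be⁺ still has 1 valence electron.
Breaking into a closed-shell core is much more expensive than removing a leftover valence electron — Li has the largest IE_2 here.
Approximate IE_2 values (kJ/mol): Li 7298, Be 1757.
Putting it together, IE_2: Be < Li.

Li, Be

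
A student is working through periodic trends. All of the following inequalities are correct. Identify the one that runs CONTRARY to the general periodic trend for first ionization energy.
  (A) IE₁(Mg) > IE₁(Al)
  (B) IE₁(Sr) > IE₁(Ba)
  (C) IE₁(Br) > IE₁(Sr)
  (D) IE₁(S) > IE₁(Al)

(A)

The general trend: first ionization energy increases across a period and decreases down a group.
(A) Mg (period 3, group 2) vs Al (period 3, group 13): the stated order contradicts the simple trend.
(B) Sr (period 5, group 2) vs Ba (period 6, group 2): the stated order agrees with the simple trend.
(C) Br (period 4, group 17) vs Sr (period 5, group 2): the stated order agrees with the simple trend.
(D) S (period 3, group 16) vs Al (period 3, group 13): the stated order agrees with the simple trend.
The exception is (A): Al's single 3p electron is easier to remove than one from Mg's filled 3s².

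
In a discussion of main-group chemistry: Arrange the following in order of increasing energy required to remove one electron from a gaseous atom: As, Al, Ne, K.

Removing the outermost electron gets harder across a period and easier down a group.
These span different periods and groups, so the two trends combine.
Al > K: both effects reinforce here, so Al is clearly the higher of the two.
As > Al: the two effects oppose for this pair; the across-period effect wins (947 vs 578 kJ/mol).
Ne > As: relative to As, both the across-period and down-group shifts push Ne's first ionization energy up.
For reference (kJ/mol): Ne 2081, Al 578, K 419, As 947.
So from lowest to highest: K < Al < As < Ne.

K < Al < As < Ne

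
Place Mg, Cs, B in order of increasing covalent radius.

B, Mg, Cs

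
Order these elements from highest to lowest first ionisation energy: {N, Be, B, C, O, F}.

Be is in period 2, group 2; B is in period 2, group 13; C is in period 2, group 14; N is in period 2, group 15; O is in period 2, group 16; F is in period 2, group 17.
Removing the outermost electron gets harder across a period and easier down a group.
All lie in period 2; the across-period trend (first ionization energy increases left to right) applies, with the exception below.
Note the exception: Be has a higher first ionization energy than B, contrary to the simple trend — removing B's lone 2p electron is easier than breaking Be's filled 2s².
Note the exception: N has a higher first ionization energy than O, contrary to the simple trend — pairing an electron in O's 2p⁴ costs repulsion energy, so O ionizes more easily than half-filled N (2p³).
Tabulated first ionization energy (kJ/mol): Be 900, B 801, C 1086, N 1402, O 1314, F 1681.
So from highest to lowest: F > N > O > C > Be > B.

F > N > O > C > Be > B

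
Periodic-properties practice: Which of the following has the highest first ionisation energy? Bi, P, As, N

N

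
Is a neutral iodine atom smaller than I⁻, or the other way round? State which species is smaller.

I

Forming I⁻ adds 1 electron to I. More electron–electron repulsion in the same shell, with unchanged nuclear charge, lets the cloud expand.
An anion is larger than its parent atom: I⁻ > I.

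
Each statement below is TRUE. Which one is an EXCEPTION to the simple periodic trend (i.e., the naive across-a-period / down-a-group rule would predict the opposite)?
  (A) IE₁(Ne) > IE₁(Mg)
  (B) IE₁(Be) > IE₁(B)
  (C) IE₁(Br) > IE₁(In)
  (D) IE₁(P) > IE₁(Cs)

(B)

The general trend: IE₁ increases across a period and decreases down a group.
(A) Ne (period 2, group 18) vs Mg (period 3, group 2): the stated order agrees with the simple trend.
(B) Be (period 2, group 2) vs B (period 2, group 13): the stated order contradicts the simple trend.
(C) Br (period 4, group 17) vs In (period 5, group 13): the stated order agrees with the simple trend.
(D) P (period 3, group 15) vs Cs (period 6, group 1): the stated order agrees with the simple trend.
The exception is (B): removing B's lone 2p electron is easier than breaking Be's filled 2s².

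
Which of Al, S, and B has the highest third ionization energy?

B

The third ionization energy removes an electron from the +2 ion. For each element: Al²⁺ still has 1 valence electron; S²⁺ still has 4 valence electrons; B²⁺ still has 1 valence electron.
All are still removing valence electrons, so compare the +2 ions as you would atoms: IE_3 generally rises across a period (higher Z_eff) and falls down a group (larger shell), subject to the usual subshell exceptions.
Valence configurations: Al²⁺ [Ne]3s¹, S²⁺ [Ne]3s²3p², B²⁺ [He]2s¹.
Approximate IE_3 values (kJ/mol): Al 2745, S 3357, B 3660.
Hence IE_3: Al < S < B.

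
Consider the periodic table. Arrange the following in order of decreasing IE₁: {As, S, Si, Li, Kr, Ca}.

Kr > S > As > Si > Ca > Li

Li is in period 2, group 1; Si is in period 3, group 14; S is in period 3, group 16; Ca is in period 4, group 2; As is in period 4, group 15; Kr is in period 4, group 18.
Across a period the outer electron is held more tightly (higher IE₁); down a group it sits in a higher shell, more shielded, and comes off more easily.
Here both period and group differ, so the two effects have to be weighed against each other.
Ca > Li: period and group pull opposite ways; the across-period shift dominates (590 vs 520 kJ/mol).
Si > Ca: both effects reinforce here, so Si is clearly the higher of the two.
As > Si: period and group pull opposite ways; the across-period shift dominates (947 vs 786 kJ/mol).
S > As: relative to As, both the across-period and down-group shifts push S's first ionization energy up.
Kr > S: the two effects oppose for this pair; the across-period effect wins (1351 vs 1000 kJ/mol).
Tabulated first ionization energy (kJ/mol): Li 520, Si 786, S 1000, Ca 590, As 947, Kr 1351.
So from highest to lowest: Kr > S > As > Si > Ca > Li.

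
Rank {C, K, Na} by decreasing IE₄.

IE_4 is the cost of taking one more electron from the +3 cation: C³⁺ still has 1 valence electron; K³⁺ is already 2 electrons into the core; Na³⁺ is already 2 electrons into the core.
Usually core removal costs more than valence removal, but here the competition is close: a tightly held n=2 valence electron can cost more to remove than an n=3 core electron, so the actual values have to decide it.
Tabulated IE_4 (kJ/mol): C 6223, K 5877, Na 9543.
So the fourth ionization energies run K < C < Na.

Na, C, K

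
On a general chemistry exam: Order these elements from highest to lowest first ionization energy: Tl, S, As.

S, As, Tl

S is in period 3, group 16; As is in period 4, group 15; Tl is in period 6, group 13.
Across a period the outer electron is held more tightly (higher IE₁); down a group it sits in a higher shell, more shielded, and comes off more easily.
These span different periods and groups, so the two trends combine.
As > Tl: both effects reinforce here, so As is clearly the higher of the two.
S > As: relative to As, both the across-period and down-group shifts push S's first ionization energy up.
For reference (kJ/mol): S 1000, As 947, Tl 589.
So from highest to lowest: S > As > Tl.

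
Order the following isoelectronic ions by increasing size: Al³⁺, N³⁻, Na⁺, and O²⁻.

Al³⁺ < Na⁺ < O²⁻ < N³⁻

All of these have 10 electrons, so size is governed by nuclear charge alone: the more protons, the stronger the pull on the same electron cloud, and the smaller the ion.
Nuclear charges: Al³⁺ (Z=13), Na⁺ (Z=11), O²⁻ (Z=8), N³⁻ (Z=7).
Smallest to largest: Al³⁺ < Na⁺ < O²⁻ < N³⁻.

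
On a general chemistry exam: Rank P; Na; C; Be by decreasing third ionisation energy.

Be > Na > C > P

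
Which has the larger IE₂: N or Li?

Consider each +1 ion: N⁺ still has 4 valence electrons; Li⁺ is the bare [He] core.
Core electrons are held far more tightly than valence electrons, so Li tops the IE_2 order.
Tabulated IE_2 (kJ/mol): N 2856, Li 7298.
Overall IE_2 order: N < Li.

Li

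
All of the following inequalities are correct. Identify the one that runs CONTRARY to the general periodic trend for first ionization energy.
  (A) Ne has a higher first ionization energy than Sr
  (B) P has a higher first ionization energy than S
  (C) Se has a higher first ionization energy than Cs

The general trend: first ionization energy increases across a period and decreases down a group.
(A) Ne (period 2, group 18) vs Sr (period 5, group 2): the stated order agrees with the simple trend.
(B) P (period 3, group 15) vs S (period 3, group 16): the stated order contradicts the simple trend.
(C) Se (period 4, group 16) vs Cs (period 6, group 1): the stated order agrees with the simple trend.
The exception is (B): S (3p⁴) ionizes more easily than half-filled P (3p³) because the paired 3p electron in S is pushed out by e⁻–e⁻ repulsion.

(B)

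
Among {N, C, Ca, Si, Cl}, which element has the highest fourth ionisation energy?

N

The fourth ionization energy removes an electron from the +3 ion. For each element: N³⁺ still has 2 valence electrons; C³⁺ still has 1 valence electron; Ca³⁺ is already 1 electron into the core; Si³⁺ still has 1 valence electron; Cl³⁺ still has 4 valence electrons.
Usually core removal costs more than valence removal, but here the competition is close: a tightly held n=2 valence electron can cost more to remove than an n=3 core electron, so the actual values have to decide it.
Valence configurations: N³⁺ [He]2s², C³⁺ [He]2s¹, Si³⁺ [Ne]3s¹, Cl³⁺ [Ne]3s²3p².
Tabulated IE_4 (kJ/mol): N 7475, C 6223, Ca 6491, Si 4356, Cl 5159.
Hence IE_4: Si < Cl < C < Ca < N.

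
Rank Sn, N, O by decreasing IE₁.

First ionization energy rises across a period (greater Z_eff holds electrons more tightly) and falls down a group (valence electrons are farther from the nucleus).
Neither a single period nor a single group — weigh both effects.
O > Sn: both effects reinforce here, so O is clearly the higher of the two.
N > O: this pair runs against the simple trend — see the exception note.
Note the exception: N has a higher first ionization energy than O, contrary to the simple trend — pairing an electron in O's 2p⁴ costs repulsion energy, so O ionizes more easily than half-filled N (2p³).
Approximate values (kJ/mol): N 1402, O 1314, Sn 709.
So from highest to lowest: N > O > Sn.

N, O, Sn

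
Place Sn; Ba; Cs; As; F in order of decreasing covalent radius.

Cs, Ba, Sn, As, F

F is in period 2, group 17; As is in period 4, group 15; Sn is in period 5, group 14; Cs is in period 6, group 1; Ba is in period 6, group 2.
Atomic radius shrinks across a period as nuclear charge pulls the same shell inward, and grows down a group as new shells are added.
Neither a single period nor a single group — weigh both effects.
As > F: relative to F, both the across-period and down-group shifts push As's atomic radius up.
Sn > As: both effects reinforce here, so Sn is clearly the larger of the two.
Ba > Sn: relative to Sn, both the across-period and down-group shifts push Ba's atomic radius up.
Cs > Ba: Cs lies to the left of Ba in period 6, so the across-period effect alone puts Cs larger.
Tabulated atomic radius (pm): F 64, As 121, Sn 140, Cs 232, Ba 196.
So from largest to smallest: Cs > Ba > Sn > As > F.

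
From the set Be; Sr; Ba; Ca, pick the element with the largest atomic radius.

Across a period the added protons contract the valence shell; down a group each new principal shell makes the atom larger.
All are in group 2, so atomic radius increases down the group.
The largest atomic radius among these belongs to Ba.

Ba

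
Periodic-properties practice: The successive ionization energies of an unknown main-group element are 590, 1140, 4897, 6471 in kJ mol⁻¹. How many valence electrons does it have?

2

Look for the largest jump between consecutive ionization energies: IE3/IE2 ≈ 4.3, far larger than any earlier ratio.
That jump marks the point where a core electron is being removed. So the atom has 2 valence electrons.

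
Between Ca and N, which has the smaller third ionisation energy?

N

Consider each +2 ion: Ca²⁺ is the bare [Ar] core; N²⁺ still has 3 valence electrons.
Breaking into a closed-shell core is much more expensive than removing a leftover valence electron — Ca has the largest IE_3 here.
The numbers (kJ/mol): Ca 4912, N 4578.
Overall IE_3 order: N < Ca.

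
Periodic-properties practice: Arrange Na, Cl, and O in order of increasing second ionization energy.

Cl, O, Na

IE_2 is the cost of taking one more electron from the +1 cation: Na⁺ is the bare [Ne] core; Cl⁺ still has 6 valence electrons; O⁺ still has 5 valence electrons.
Pulling an electron out of a noble-gas core costs far more than removing a remaining valence electron, so Na sits at the high end of IE_2.
Valence configurations: Cl⁺ [Ne]3s²3p⁴, O⁺ [He]2s²2p³.
Tabulated IE_2 (kJ/mol): Na 4562, Cl 2298, O 3388.
Putting it together, IE_2: Cl < O < Na.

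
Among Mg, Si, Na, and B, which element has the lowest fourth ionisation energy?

Consider each +3 ion: Mg³⁺ is already 1 electron into the core; Si³⁺ still has 1 valence electron; Na³⁺ is already 2 electrons into the core; B³⁺ is the bare [He] core.
Core electrons are held far more tightly than valence electrons, so Na, Mg and B top the IE_4 order.
Tabulated IE_4 (kJ/mol): Mg 10543, Si 4356, Na 9543, B 25026.
Putting it together, IE_4: Si < Na < Mg < B.

Si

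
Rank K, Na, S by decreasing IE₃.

Na, K, S

IE_3 is the cost of taking one more electron from the +2 cation: K²⁺ is already 1 electron into the core; Na²⁺ is already 1 electron into the core; S²⁺ still has 4 valence electrons.
Core electrons are held far more tightly than valence electrons, so K and Na top the IE_3 order.
Tabulated IE_3 (kJ/mol): K 4420, Na 6910, S 3357.
So the third ionization energies run S < K < Na.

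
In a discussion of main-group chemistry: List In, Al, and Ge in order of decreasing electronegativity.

Ge, In, Al

Al is in period 3, group 13; Ge is in period 4, group 14; In is in period 5, group 13.
Smaller atoms with higher effective nuclear charge are more electronegative.
Here both period and group differ, so the two effects have to be weighed against each other.
In > Al: this pair runs against the simple trend — see the exception note.
Ge > In: both effects reinforce here, so Ge is clearly the higher of the two.
Note the exception: In has a higher electronegativity than Al, contrary to the simple trend — poor shielding by filled d (and f) subshells raises the heavier element's effective nuclear charge more than the simple down-group trend predicts.
Approximate values (Pauling): Al 1.61, Ge 2.01, In 1.78.
So from highest to lowest: Ge > In > Al.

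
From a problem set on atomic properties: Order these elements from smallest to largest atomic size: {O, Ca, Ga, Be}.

Be is in period 2, group 2; O is in period 2, group 16; Ca is in period 4, group 2; Ga is in period 4, group 13.
Radius decreases left→right (rising Z_eff, same n) and increases top→bottom (higher n).
Neither a single period nor a single group — weigh both effects.
Be > O: both are in period 2; the period trend gives Be the larger value.
Ga > Be: the two effects oppose for this pair; the down-group effect wins (124 vs 102 pm).
Ca > Ga: both are in period 4; the period trend gives Ca the larger value.
For reference (pm): Be 102, O 63, Ca 171, Ga 124.
So from smallest to largest: O < Be < Ga < Ca.

O, Be, Ga, Ca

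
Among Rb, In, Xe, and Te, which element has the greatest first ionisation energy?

Xe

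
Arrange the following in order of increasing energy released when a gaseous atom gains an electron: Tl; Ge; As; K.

EA tends to increase across a period and decrease down a group, though the pattern is less regular than for IE or radius.
Neither a single period nor a single group — weigh both effects.
K > Tl: the two effects oppose for this pair; the down-group effect wins (48 vs 19 kJ/mol).
As > K: As lies to the right of K in period 4, so the across-period effect alone puts As higher.
Ge > As: this pair runs against the simple trend — see the exception note.
Note the exception: Ge has a higher electron affinity than As, contrary to the simple trend — adding an electron to As's half-filled 4p³ is unfavourable, so Ge (4p²) has the more exothermic EA.
Approximate values (kJ/mol): K 48, Ge 119, As 78, Tl 19.
So from lowest to highest: Tl < K < As < Ge.

Tl < K < As < Ge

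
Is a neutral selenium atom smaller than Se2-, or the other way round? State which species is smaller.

Se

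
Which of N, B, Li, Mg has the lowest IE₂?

IE_2 is the cost of taking one more electron from the +1 cation: N⁺ still has 4 valence electrons; B⁺ still has 2 valence electrons; Li⁺ is the bare [He] core; Mg⁺ still has 1 valence electron.
Core electrons are held far more tightly than valence electrons, so Li tops the IE_2 order.
Valence configurations: N⁺ [He]2s²2p², B⁺ [He]2s², Mg⁺ [Ne]3s¹.
Tabulated IE_2 (kJ/mol): N 2856, B 2427, Li 7298, Mg 1451.
So the second ionization energies run Mg < B < N < Li.

Mg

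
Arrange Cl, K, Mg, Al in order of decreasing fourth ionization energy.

Al, Mg, K, Cl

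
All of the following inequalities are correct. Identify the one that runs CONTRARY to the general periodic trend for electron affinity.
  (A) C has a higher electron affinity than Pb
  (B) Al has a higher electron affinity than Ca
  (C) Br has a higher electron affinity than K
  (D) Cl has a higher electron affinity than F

(D)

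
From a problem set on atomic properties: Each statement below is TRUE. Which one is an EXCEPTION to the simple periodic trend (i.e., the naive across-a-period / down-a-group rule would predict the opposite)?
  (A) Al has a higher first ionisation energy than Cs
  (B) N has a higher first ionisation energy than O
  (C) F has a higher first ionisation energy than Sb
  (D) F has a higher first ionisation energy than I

(B)

The general trend: first ionisation energy increases across a period and decreases down a group.
(A) Al (period 3, group 13) vs Cs (period 6, group 1): the stated order agrees with the simple trend.
(B) N (period 2, group 15) vs O (period 2, group 16): the stated order contradicts the simple trend.
(C) F (period 2, group 17) vs Sb (period 5, group 15): the stated order agrees with the simple trend.
(D) F (period 2, group 17) vs I (period 5, group 17): the stated order agrees with the simple trend.
The exception is (B): pairing an electron in O's 2p⁴ costs repulsion energy, so O ionizes more easily than half-filled N (2p³).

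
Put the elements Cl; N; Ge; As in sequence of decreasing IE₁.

N > Cl > As > Ge

N is in period 2, group 15; Cl is in period 3, group 17; Ge is in period 4, group 14; As is in period 4, group 15.
Across a period the outer electron is held more tightly (higher IE₁); down a group it sits in a higher shell, more shielded, and comes off more easily.
Here both period and group differ, so the two effects have to be weighed against each other.
As > Ge: As lies to the right of Ge in period 4, so the across-period effect alone puts As higher.
Cl > As: relative to As, both the across-period and down-group shifts push Cl's first ionization energy up.
N > Cl: the two effects oppose for this pair; the down-group effect wins (1402 vs 1251 kJ/mol).
For reference (kJ/mol): N 1402, Cl 1251, Ge 762, As 947.
So from highest to lowest: N > Cl > As > Ge.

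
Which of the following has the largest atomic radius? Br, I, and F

I

F is in period 2, group 17; Br is in period 4, group 17; I is in period 5, group 17.
Radius decreases left→right (rising Z_eff, same n) and increases top→bottom (higher n).
All are in group 17, so atomic radius increases down the group.
The largest atomic radius among these belongs to I.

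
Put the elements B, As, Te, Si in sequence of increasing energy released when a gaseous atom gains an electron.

Adding an electron releases more energy for atoms nearer the top right (short of the noble gases).
These sit on a diagonal, where the across-period and down-group effects partly cancel.
As > B: the two effects oppose for this pair; the across-period effect wins (78 vs 27 kJ/mol).
Si > As: period and group pull opposite ways; the down-group shift dominates (134 vs 78 kJ/mol).
Te > Si: the two effects oppose for this pair; the across-period effect wins (190 vs 134 kJ/mol).
Tabulated electron affinity (kJ/mol): B 27, Si 134, As 78, Te 190.
So from lowest to highest: B < As < Si < Te.

B < As < Si < Te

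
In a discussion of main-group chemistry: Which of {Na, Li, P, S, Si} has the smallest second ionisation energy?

After 1 electron has been removed, what remains? Na⁺ is the bare [Ne] core; Li⁺ is the bare [He] core; P⁺ still has 4 valence electrons; S⁺ still has 5 valence electrons; Si⁺ still has 3 valence electrons.
Core electrons are held far more tightly than valence electrons, so Na and Li top the IE_2 order.
Valence configurations: P⁺ [Ne]3s²3p², S⁺ [Ne]3s²3p³, Si⁺ [Ne]3s²3p¹.
The numbers (kJ/mol): Na 4562, Li 7298, P 1907, S 2252, Si 1577.
Hence IE_2: Si < P < S < Na < Li.

Si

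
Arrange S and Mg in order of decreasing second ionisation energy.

S > Mg

After 1 electron has been removed, what remains? S⁺ still has 5 valence electrons; Mg⁺ still has 1 valence electron.
All are still removing valence electrons, so compare the +1 ions as you would atoms: IE_2 generally rises across a period (higher Z_eff) and falls down a group (larger shell), subject to the usual subshell exceptions.
Valence configurations: S⁺ [Ne]3s²3p³, Mg⁺ [Ne]3s¹.
Tabulated IE_2 (kJ/mol): S 2252, Mg 1451.
So the second ionization energies run Mg < S.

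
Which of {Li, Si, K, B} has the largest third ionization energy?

Li

The third ionization energy removes an electron from the +2 ion. For each element: Li²⁺ is already 1 electron into the core; Si²⁺ still has 2 valence electrons; K²⁺ is already 1 electron into the core; B²⁺ still has 1 valence electron.
Breaking into a closed-shell core is much more expensive than removing a leftover valence electron — K and Li have the largest IE_3 here.
Valence configurations: Si²⁺ [Ne]3s², B²⁺ [He]2s¹.
Tabulated IE_3 (kJ/mol): Li 11815, Si 3232, K 4420, B 3660.
So the third ionization energies run Si < B < K < Li.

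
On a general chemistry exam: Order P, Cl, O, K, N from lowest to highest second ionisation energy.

IE_2 is the cost of taking one more electron from the +1 cation: P⁺ still has 4 valence electrons; Cl⁺ still has 6 valence electrons; O⁺ still has 5 valence electrons; K⁺ is the bare [Ar] core; N⁺ still has 4 valence electrons.
Usually core removal costs more than valence removal, but here the competition is close: a tightly held n=2 valence electron can cost more to remove than an n=3 core electron, so the actual values have to decide it.
Valence configurations: P⁺ [Ne]3s²3p², Cl⁺ [Ne]3s²3p⁴, O⁺ [He]2s²2p³, N⁺ [He]2s²2p².
The numbers (kJ/mol): P 1907, Cl 2298, O 3388, K 3052, N 2856.
Hence IE_2: P < Cl < N < K < O.

P, Cl, N, K, O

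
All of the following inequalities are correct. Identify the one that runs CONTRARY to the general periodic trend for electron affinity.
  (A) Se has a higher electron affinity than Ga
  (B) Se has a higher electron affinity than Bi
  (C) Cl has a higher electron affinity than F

The general trend: electron affinity increases across a period and decreases down a group.
(A) Se (period 4, group 16) vs Ga (period 4, group 13): the stated order agrees with the simple trend.
(B) Se (period 4, group 16) vs Bi (period 6, group 15): the stated order agrees with the simple trend.
(C) Cl (period 3, group 17) vs F (period 2, group 17): the stated order contradicts the simple trend.
The exception is (C): F's small 2p subshell makes the incoming electron feel strong e⁻–e⁻ repulsion, so Cl actually releases more energy on gaining an electron.

(C)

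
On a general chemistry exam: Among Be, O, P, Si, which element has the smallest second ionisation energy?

Si

Consider each +1 ion: Be⁺ still has 1 valence electron; O⁺ still has 5 valence electrons; P⁺ still has 4 valence electrons; Si⁺ still has 3 valence electrons.
All are still removing valence electrons, so compare the +1 ions as you would atoms: IE_2 generally rises across a period (higher Z_eff) and falls down a group (larger shell), subject to the usual subshell exceptions.
Valence configurations: Be⁺ [He]2s¹, O⁺ [He]2s²2p³, P⁺ [Ne]3s²3p², Si⁺ [Ne]3s²3p¹.
Tabulated IE_2 (kJ/mol): Be 1757, O 3388, P 1907, Si 1577.
Hence IE_2: Si < Be < P < O.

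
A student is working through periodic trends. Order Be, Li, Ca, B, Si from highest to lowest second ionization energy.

Li, B, Be, Si, Ca

Consider each +1 ion: Be⁺ still has 1 valence electron; Li⁺ is the bare [He] core; Ca⁺ still has 1 valence electron; B⁺ still has 2 valence electrons; Si⁺ still has 3 valence electrons.
Breaking into a closed-shell core is much more expensive than removing a leftover valence electron — Li has the largest IE_2 here.
Valence configurations: Be⁺ [He]2s¹, Ca⁺ [Ar]4s¹, B⁺ [He]2s², Si⁺ [Ne]3s²3p¹.
Approximate IE_2 values (kJ/mol): Be 1757, Li 7298, Ca 1145, B 2427, Si 1577.
Hence IE_2: Ca < Si < Be < B < Li.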